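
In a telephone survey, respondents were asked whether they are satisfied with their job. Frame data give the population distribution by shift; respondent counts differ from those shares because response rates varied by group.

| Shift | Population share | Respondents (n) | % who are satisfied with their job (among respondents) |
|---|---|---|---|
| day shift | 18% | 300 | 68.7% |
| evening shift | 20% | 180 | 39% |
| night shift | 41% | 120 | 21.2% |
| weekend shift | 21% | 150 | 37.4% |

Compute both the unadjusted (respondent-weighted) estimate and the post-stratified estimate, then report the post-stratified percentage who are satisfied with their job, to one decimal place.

Without adjustment, the pooled respondent share is:
  (300/750)×68.7 + (180/750)×39 + (120/750)×21.2 + (150/750)×37.4 = 47.712%
Post-stratifying to population shares instead:
  0.18×68.7 + 0.2×39 + 0.41×21.2 + 0.21×37.4 = 36.712%

36.7%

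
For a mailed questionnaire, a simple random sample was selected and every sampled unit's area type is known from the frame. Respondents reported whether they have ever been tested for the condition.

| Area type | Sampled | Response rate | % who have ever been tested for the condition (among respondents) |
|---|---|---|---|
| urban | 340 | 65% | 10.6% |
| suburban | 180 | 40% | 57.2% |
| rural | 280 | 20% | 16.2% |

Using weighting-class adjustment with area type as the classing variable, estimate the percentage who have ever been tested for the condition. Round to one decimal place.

Each respondent's weight = sampled/responded in their class; summing within a class gives n_sampled, so:
  urban: 340 × 10.6 = 3604
  suburban: 180 × 57.2 = 10,296
  rural: 280 × 16.2 = 4536
Adjusted estimate = 18,436 / 800 = 23.045 → 23.0%.

23.0%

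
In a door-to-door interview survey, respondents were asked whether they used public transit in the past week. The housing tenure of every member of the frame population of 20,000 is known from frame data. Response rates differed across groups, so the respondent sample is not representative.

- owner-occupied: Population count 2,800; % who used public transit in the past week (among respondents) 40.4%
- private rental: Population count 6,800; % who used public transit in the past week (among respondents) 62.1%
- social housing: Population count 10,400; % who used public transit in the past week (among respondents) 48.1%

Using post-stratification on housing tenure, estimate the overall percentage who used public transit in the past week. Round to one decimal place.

51.8%

Weight each group's respondent value by its population share:
  owner-occupied: (2,800/20,000) × 40.4 = 5.656
  private rental: (6,800/20,000) × 62.1 = 21.114
  social housing: (10,400/20,000) × 48.1 = 25.012
Post-stratified estimate = 51.782 → 51.8%.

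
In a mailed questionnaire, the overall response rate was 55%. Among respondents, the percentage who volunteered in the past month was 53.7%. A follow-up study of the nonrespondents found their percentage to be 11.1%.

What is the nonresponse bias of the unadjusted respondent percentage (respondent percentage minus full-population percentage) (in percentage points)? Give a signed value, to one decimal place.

+19.2 percentage points

Nonresponse fraction = 1 − 0.55 = 0.45.
Bias = (nonresponse fraction) × (respondent percentage − nonrespondent percentage)
     = 0.45 × (53.7 − 11.1) = 0.45 × 42.6 = 19.17.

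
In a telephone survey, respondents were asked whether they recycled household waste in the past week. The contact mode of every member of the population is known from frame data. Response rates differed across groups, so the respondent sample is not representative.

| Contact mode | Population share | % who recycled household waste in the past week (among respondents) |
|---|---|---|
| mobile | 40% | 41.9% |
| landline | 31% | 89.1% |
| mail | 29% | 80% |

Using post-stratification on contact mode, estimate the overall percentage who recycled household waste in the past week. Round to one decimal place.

Post-stratification weights by population share, not respondent share:
  mobile: 0.4 × 41.9 = 16.76
  landline: 0.31 × 89.1 = 27.621
  mail: 0.29 × 80 = 23.2
Post-stratified estimate = 67.581 → 67.6%.

67.6%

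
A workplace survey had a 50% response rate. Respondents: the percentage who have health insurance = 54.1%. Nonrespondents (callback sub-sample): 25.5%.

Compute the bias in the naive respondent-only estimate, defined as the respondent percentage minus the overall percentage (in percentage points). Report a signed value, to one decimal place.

+14.3 percentage points

Nonresponse fraction = 1 − 0.5 = 0.5.
Bias = (nonresponse fraction) × (respondent percentage − nonrespondent percentage)
     = 0.5 × (54.1 − 25.5) = 0.5 × 28.6 = 14.3.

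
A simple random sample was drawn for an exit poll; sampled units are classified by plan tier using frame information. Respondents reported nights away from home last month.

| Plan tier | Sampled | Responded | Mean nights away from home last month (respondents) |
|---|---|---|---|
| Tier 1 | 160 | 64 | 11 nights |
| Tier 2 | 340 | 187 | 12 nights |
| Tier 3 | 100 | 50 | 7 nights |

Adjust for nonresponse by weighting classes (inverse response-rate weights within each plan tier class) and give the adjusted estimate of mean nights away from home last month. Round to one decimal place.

10.9

Class response rates: Tier 1 64/160 = 40%, Tier 2 187/340 = 55%, Tier 3 50/100 = 50%.
With weight = n_sampled/n_responded per class, the weighted class total is n_sampled:
  Tier 1: 160 × 11 = 1760
  Tier 2: 340 × 12 = 4080
  Tier 3: 100 × 7 = 700
Adjusted estimate = 6540 / 600 = 10.9 → 10.9.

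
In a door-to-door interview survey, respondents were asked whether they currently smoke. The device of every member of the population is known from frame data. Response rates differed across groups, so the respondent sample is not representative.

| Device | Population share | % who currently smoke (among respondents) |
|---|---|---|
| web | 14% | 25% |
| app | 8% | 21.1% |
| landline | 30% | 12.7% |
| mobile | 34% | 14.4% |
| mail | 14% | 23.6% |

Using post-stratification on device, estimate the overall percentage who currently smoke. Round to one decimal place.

Post-stratification weights by population share, not respondent share:
  web: 0.14 × 25 = 3.5
  app: 0.08 × 21.1 = 1.688
  landline: 0.3 × 12.7 = 3.81
  mobile: 0.34 × 14.4 = 4.896
  mail: 0.14 × 23.6 = 3.304
Post-stratified estimate = 17.198 → 17.2%.

17.2%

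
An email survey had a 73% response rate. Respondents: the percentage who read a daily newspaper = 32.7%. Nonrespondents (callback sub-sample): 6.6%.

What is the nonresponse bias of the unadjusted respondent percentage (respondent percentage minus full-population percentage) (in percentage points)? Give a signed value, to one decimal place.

+7.0 percentage points

Nonresponse fraction = 1 − 0.73 = 0.27.
Bias = (nonresponse fraction) × (respondent percentage − nonrespondent percentage)
     = 0.27 × (32.7 − 6.6) = 0.27 × 26.1 = 7.047.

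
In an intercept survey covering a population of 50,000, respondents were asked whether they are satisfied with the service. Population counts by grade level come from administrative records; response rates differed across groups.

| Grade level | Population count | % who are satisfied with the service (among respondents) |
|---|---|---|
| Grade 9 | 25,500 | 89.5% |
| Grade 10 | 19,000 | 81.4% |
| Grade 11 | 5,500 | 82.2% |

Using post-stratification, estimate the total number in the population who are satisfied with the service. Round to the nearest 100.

42,800

Estimated count per cell = population count × respondent percentage:
  Grade 9: 25,500 × 89.5% = 22822.5
  Grade 10: 19,000 × 81.4% = 15,466
  Grade 11: 5,500 × 82.2% = 4521
Estimated total = 42809.5 → 42,800.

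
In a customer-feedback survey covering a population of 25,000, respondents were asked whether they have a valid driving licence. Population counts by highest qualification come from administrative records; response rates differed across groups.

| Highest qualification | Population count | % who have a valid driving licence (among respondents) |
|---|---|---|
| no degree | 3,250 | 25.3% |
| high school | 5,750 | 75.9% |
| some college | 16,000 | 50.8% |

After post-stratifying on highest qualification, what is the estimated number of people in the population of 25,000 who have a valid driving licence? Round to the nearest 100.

Apply each group's respondent rate to its population count:
  no degree: 3,250 × 25.3% = 822.25
  high school: 5,750 × 75.9% = 4364.25
  some college: 16,000 × 50.8% = 8128
Estimated total = 13314.5 → 13,300.

13,300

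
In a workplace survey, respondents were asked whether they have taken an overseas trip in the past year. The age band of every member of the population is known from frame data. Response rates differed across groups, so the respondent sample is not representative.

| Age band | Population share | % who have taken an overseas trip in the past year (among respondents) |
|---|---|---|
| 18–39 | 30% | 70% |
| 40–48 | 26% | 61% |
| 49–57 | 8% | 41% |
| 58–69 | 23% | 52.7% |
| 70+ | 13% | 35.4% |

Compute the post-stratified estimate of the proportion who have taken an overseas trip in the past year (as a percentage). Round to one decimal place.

Post-stratification weights by population share, not respondent share:
  18–39: 0.3 × 70 = 21
  40–48: 0.26 × 61 = 15.86
  49–57: 0.08 × 41 = 3.28
  58–69: 0.23 × 52.7 = 12.121
  70+: 0.13 × 35.4 = 4.602
Post-stratified estimate = 56.863 → 56.9%.

56.9%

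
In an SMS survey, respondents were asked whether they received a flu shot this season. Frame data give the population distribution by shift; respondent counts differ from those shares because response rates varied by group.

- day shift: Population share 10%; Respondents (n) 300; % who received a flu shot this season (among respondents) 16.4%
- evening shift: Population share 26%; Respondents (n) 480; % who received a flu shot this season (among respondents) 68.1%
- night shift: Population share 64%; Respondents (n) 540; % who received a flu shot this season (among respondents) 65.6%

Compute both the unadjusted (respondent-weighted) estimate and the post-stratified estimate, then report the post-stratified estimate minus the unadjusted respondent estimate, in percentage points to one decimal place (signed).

+6.0 percentage points

Naive respondent-only estimate (weights = respondent counts):
  (300/1320)×16.4 + (480/1320)×68.1 + (540/1320)×65.6 = 55.3273%
Reweighting by population shift shares:
  0.1×16.4 + 0.26×68.1 + 0.64×65.6 = 61.33%
Difference = 61.33 − 55.3273 = 6.0027 pp.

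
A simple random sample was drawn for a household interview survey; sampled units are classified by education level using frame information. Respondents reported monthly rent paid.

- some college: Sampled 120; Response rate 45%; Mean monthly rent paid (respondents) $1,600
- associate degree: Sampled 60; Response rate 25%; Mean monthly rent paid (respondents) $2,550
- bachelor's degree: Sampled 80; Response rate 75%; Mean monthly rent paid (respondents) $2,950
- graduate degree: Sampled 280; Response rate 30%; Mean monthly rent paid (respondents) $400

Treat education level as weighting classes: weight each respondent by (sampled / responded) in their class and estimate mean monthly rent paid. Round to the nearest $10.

With weight = n_sampled/n_responded per class, the weighted class total is n_sampled:
  some college: 120 × 1600 = 192,000
  associate degree: 60 × 2550 = 153,000
  bachelor's degree: 80 × 2950 = 236,000
  graduate degree: 280 × 400 = 112,000
Adjusted estimate = 693,000 / 540 = 1283.33 → $1,280.

$1,280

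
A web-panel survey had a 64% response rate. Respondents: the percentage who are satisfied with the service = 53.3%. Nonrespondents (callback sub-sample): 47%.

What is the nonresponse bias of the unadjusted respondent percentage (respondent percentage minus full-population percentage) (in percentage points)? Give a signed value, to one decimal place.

Nonresponse fraction = 1 − 0.64 = 0.36.
Bias = (nonresponse fraction) × (respondent percentage − nonrespondent percentage)
     = 0.36 × (53.3 − 47) = 0.36 × 6.3 = 2.268.

+2.3 percentage points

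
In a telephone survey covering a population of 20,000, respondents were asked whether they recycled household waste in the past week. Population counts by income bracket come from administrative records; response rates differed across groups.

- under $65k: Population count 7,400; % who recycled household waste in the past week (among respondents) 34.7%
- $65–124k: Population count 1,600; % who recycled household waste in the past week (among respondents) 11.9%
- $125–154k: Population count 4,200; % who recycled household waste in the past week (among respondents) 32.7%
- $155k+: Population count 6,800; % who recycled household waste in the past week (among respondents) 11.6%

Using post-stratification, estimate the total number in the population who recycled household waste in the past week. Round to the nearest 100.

4,900

Each cell contributes its population count × the respondent rate:
  under $65k: 7,400 × 34.7% = 2567.8
  $65–124k: 1,600 × 11.9% = 190.4
  $125–154k: 4,200 × 32.7% = 1373.4
  $155k+: 6,800 × 11.6% = 788.8
Estimated total = 4920.4 → 4,900.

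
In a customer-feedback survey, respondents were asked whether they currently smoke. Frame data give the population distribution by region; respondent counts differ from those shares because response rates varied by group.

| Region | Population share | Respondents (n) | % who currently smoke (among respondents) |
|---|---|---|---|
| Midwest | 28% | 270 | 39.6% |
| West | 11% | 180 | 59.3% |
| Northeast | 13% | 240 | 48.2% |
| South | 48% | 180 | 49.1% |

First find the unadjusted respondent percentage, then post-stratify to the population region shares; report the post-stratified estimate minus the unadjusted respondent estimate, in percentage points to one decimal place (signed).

Naive respondent-only estimate (weights = respondent counts):
  (270/870)×39.6 + (180/870)×59.3 + (240/870)×48.2 + (180/870)×49.1 = 48.0138%
Post-stratified estimate weights by population shares:
  0.28×39.6 + 0.11×59.3 + 0.13×48.2 + 0.48×49.1 = 47.445%
Difference = 47.445 − 48.0138 = -0.5688 pp.

-0.6 percentage points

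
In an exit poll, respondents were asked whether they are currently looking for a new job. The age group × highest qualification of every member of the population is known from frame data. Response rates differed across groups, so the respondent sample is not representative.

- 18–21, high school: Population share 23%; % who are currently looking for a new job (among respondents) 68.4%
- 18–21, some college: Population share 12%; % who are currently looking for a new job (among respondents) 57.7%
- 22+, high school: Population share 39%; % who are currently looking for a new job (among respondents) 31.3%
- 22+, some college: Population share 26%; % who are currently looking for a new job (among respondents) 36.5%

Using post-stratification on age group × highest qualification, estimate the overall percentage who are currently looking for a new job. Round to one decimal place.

44.4%

Post-stratification weights by population share, not respondent share:
  18–21, high school: 0.23 × 68.4 = 15.732
  18–21, some college: 0.12 × 57.7 = 6.924
  22+, high school: 0.39 × 31.3 = 12.207
  22+, some college: 0.26 × 36.5 = 9.49
Post-stratified estimate = 44.353 → 44.4%.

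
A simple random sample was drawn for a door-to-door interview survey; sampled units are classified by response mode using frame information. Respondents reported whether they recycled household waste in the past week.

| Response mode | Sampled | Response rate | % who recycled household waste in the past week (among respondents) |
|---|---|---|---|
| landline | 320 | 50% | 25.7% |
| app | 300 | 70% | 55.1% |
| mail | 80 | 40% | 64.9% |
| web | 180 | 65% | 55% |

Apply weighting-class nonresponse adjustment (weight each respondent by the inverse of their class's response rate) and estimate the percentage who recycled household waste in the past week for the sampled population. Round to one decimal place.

Weighting each respondent by the inverse class response rate inflates each class back to its sampled size, so the class weight is n_sampled:
  landline: 320 × 25.7 = 8224
  app: 300 × 55.1 = 16,530
  mail: 80 × 64.9 = 5192
  web: 180 × 55 = 9900
Adjusted estimate = 39,846 / 880 = 45.2795 → 45.3%.

45.3%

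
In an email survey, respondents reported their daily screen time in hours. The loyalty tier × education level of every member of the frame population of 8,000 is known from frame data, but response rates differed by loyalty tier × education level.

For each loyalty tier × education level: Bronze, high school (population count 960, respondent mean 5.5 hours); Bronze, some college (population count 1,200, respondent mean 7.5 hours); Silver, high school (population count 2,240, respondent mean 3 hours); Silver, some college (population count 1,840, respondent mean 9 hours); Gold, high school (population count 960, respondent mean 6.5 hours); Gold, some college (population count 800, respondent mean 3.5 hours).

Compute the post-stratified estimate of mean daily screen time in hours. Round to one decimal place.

5.8

Weight each group's respondent value by its population share:
  Bronze, high school: (960/8,000) × 5.5 = 0.66
  Bronze, some college: (1,200/8,000) × 7.5 = 1.125
  Silver, high school: (2,240/8,000) × 3 = 0.84
  Silver, some college: (1,840/8,000) × 9 = 2.07
  Gold, high school: (960/8,000) × 6.5 = 0.78
  Gold, some college: (800/8,000) × 3.5 = 0.35
Post-stratified estimate = 5.825 → 5.8.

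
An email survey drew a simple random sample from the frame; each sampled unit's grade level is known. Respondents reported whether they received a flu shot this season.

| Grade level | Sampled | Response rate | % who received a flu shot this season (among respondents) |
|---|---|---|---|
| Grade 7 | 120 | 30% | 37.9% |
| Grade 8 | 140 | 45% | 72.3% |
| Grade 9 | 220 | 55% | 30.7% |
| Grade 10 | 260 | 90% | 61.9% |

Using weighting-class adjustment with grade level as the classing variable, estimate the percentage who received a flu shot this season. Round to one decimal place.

Each respondent's weight = sampled/responded in their class; summing within a class gives n_sampled, so:
  Grade 7: 120 × 37.9 = 4548
  Grade 8: 140 × 72.3 = 10,122
  Grade 9: 220 × 30.7 = 6754
  Grade 10: 260 × 61.9 = 16,094
Adjusted estimate = 37,518 / 740 = 50.7 → 50.7%.

50.7%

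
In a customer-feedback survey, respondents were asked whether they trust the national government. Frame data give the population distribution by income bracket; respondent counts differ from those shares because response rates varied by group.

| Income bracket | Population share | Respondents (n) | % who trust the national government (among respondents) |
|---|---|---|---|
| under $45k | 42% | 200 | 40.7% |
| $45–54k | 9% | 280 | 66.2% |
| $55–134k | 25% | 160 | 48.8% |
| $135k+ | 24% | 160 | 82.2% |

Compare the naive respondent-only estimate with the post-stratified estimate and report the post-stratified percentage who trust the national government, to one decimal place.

Naive respondent-only estimate (weights = respondent counts):
  (200/800)×40.7 + (280/800)×66.2 + (160/800)×48.8 + (160/800)×82.2 = 59.545%
Post-stratified estimate weights by population shares:
  0.42×40.7 + 0.09×66.2 + 0.25×48.8 + 0.24×82.2 = 54.98%

55.0%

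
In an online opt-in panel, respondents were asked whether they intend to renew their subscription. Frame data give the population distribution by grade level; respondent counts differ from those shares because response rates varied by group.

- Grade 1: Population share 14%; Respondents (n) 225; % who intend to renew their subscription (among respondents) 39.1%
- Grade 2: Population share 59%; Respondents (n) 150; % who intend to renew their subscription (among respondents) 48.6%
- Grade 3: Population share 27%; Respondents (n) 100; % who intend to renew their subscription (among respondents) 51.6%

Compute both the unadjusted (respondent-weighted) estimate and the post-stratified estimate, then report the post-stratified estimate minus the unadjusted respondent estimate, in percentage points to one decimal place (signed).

Naive respondent-only estimate (weights = respondent counts):
  (225/475)×39.1 + (150/475)×48.6 + (100/475)×51.6 = 44.7316%
Post-stratified estimate weights by population shares:
  0.14×39.1 + 0.59×48.6 + 0.27×51.6 = 48.08%
Difference = 48.08 − 44.7316 = 3.3484 pp.

+3.3 percentage points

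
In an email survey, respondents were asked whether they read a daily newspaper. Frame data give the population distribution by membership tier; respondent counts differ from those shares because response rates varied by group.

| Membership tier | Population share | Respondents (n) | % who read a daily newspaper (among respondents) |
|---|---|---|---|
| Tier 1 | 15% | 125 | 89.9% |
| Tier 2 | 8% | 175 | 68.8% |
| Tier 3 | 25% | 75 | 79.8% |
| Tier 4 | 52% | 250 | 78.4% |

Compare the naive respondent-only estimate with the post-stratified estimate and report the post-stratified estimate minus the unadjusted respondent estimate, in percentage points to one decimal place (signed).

+1.5 percentage points

Naive respondent-only estimate (weights = respondent counts):
  (125/625)×89.9 + (175/625)×68.8 + (75/625)×79.8 + (250/625)×78.4 = 78.18%
Reweighting by population membership tier shares:
  0.15×89.9 + 0.08×68.8 + 0.25×79.8 + 0.52×78.4 = 79.707%
Difference = 79.707 − 78.18 = 1.527 pp.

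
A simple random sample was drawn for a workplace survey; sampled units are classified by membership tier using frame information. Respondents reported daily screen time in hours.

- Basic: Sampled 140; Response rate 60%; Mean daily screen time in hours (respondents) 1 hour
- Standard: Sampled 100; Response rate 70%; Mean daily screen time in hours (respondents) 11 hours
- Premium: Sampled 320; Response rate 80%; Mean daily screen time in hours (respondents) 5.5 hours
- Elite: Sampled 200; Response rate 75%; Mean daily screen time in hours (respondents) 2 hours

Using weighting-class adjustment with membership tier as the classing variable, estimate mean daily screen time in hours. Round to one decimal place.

With weight = n_sampled/n_responded per class, the weighted class total is n_sampled:
  Basic: 140 × 1 = 140
  Standard: 100 × 11 = 1100
  Premium: 320 × 5.5 = 1760
  Elite: 200 × 2 = 400
Adjusted estimate = 3400 / 760 = 4.47368 → 4.5.

4.5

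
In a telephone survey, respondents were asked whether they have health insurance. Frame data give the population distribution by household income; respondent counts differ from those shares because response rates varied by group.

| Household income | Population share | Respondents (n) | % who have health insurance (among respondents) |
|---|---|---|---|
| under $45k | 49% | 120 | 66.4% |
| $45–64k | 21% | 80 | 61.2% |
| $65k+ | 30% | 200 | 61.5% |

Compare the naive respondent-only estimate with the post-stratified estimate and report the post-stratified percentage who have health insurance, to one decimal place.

63.8%

Without adjustment, the pooled respondent share is:
  (120/400)×66.4 + (80/400)×61.2 + (200/400)×61.5 = 62.91%
Post-stratified estimate weights by population shares:
  0.49×66.4 + 0.21×61.2 + 0.3×61.5 = 63.838%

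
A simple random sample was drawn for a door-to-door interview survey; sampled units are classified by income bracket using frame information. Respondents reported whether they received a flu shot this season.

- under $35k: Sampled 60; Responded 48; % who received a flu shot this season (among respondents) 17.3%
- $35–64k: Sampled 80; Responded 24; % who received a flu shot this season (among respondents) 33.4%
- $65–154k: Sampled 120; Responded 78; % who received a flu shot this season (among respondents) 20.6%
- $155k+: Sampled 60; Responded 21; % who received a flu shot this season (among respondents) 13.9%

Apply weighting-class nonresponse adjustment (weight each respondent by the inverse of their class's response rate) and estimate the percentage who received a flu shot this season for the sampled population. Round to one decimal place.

21.9%

Response rates by class: under $35k 48/60 = 80%, $35–64k 24/80 = 30%, $65–154k 78/120 = 65%, $155k+ 21/60 = 35%.
Each respondent's weight = sampled/responded in their class; summing within a class gives n_sampled, so:
  under $35k: 60 × 17.3 = 1038
  $35–64k: 80 × 33.4 = 2672
  $65–154k: 120 × 20.6 = 2472
  $155k+: 60 × 13.9 = 834
Adjusted estimate = 7016 / 320 = 21.925 → 21.9%.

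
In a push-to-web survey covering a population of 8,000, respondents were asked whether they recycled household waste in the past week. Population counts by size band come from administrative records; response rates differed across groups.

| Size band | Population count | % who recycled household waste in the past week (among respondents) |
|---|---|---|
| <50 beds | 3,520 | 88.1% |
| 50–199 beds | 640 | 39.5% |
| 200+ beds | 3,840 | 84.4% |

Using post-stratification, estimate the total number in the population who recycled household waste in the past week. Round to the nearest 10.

Estimated count per cell = population count × respondent percentage:
  <50 beds: 3,520 × 88.1% = 3101.12
  50–199 beds: 640 × 39.5% = 252.8
  200+ beds: 3,840 × 84.4% = 3240.96
Estimated total = 6594.88 → 6,590.

6,590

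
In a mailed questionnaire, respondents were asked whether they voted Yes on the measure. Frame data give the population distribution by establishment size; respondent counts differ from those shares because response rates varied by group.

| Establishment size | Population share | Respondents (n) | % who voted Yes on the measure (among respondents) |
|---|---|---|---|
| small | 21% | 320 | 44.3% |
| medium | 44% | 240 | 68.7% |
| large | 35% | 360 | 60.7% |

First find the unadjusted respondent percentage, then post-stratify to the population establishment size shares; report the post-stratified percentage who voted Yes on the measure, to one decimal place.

Without adjustment, the pooled respondent share is:
  (320/920)×44.3 + (240/920)×68.7 + (360/920)×60.7 = 57.0826%
Post-stratifying to population shares instead:
  0.21×44.3 + 0.44×68.7 + 0.35×60.7 = 60.776%

60.8%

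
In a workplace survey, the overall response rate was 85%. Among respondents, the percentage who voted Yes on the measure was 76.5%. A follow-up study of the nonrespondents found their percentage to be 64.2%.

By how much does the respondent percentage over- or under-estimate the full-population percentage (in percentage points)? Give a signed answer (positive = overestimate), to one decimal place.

Nonresponse fraction = 1 − 0.85 = 0.15.
Bias = (nonresponse fraction) × (respondent percentage − nonrespondent percentage)
     = 0.15 × (76.5 − 64.2) = 0.15 × 12.3 = 1.845.

+1.8 percentage points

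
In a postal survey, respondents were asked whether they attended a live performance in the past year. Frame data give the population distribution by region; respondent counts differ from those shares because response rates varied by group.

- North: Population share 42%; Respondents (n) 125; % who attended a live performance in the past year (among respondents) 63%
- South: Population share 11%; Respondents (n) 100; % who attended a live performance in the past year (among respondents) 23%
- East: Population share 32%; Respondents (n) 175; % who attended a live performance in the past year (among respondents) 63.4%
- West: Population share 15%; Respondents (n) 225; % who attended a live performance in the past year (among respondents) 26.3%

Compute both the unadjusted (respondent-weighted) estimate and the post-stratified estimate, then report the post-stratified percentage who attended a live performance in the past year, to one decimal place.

53.2%

Without adjustment, the pooled respondent share is:
  (125/625)×63 + (100/625)×23 + (175/625)×63.4 + (225/625)×26.3 = 43.5%
Post-stratified estimate weights by population shares:
  0.42×63 + 0.11×23 + 0.32×63.4 + 0.15×26.3 = 53.223%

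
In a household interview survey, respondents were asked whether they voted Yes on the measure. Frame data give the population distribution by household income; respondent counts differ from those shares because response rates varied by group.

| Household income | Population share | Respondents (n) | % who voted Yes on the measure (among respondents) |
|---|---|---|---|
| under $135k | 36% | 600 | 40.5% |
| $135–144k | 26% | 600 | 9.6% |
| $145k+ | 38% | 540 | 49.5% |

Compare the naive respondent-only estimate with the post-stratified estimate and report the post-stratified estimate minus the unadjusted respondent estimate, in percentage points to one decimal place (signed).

Unadjusted (pooled respondent) estimate weights by respondent counts:
  (600/1740)×40.5 + (600/1740)×9.6 + (540/1740)×49.5 = 32.6379%
Reweighting by population household income shares:
  0.36×40.5 + 0.26×9.6 + 0.38×49.5 = 35.886%
Difference = 35.886 − 32.6379 = 3.2481 pp.

+3.2 percentage points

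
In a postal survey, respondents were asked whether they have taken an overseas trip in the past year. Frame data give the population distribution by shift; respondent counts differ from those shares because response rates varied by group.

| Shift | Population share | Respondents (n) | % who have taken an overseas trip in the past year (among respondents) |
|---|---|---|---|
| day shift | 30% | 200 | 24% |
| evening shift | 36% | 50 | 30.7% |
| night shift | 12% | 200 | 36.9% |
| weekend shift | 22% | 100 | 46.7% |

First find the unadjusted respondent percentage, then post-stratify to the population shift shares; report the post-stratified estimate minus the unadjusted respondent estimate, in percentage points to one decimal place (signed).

Unadjusted (pooled respondent) estimate weights by respondent counts:
  (200/550)×24 + (50/550)×30.7 + (200/550)×36.9 + (100/550)×46.7 = 33.4273%
Reweighting by population shift shares:
  0.3×24 + 0.36×30.7 + 0.12×36.9 + 0.22×46.7 = 32.954%
Difference = 32.954 − 33.4273 = -0.4733 pp.

-0.5 percentage points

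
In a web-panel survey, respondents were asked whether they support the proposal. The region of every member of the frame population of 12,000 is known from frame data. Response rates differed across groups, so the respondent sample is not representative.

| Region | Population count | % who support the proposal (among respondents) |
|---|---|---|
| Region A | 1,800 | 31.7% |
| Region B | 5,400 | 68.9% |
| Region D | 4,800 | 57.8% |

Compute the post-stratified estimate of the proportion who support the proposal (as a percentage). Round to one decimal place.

58.9%

Post-stratification weights by population share, not respondent share:
  Region A: (1,800/12,000) × 31.7 = 4.755
  Region B: (5,400/12,000) × 68.9 = 31.005
  Region D: (4,800/12,000) × 57.8 = 23.12
Post-stratified estimate = 58.88 → 58.9%.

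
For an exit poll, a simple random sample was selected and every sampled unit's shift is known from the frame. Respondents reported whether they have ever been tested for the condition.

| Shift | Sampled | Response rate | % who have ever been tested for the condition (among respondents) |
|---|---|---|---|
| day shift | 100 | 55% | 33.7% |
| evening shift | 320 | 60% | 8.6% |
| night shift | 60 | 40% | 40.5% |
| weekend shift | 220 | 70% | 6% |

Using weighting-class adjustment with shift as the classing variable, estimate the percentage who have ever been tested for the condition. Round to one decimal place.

Each respondent's weight = sampled/responded in their class; summing within a class gives n_sampled, so:
  day shift: 100 × 33.7 = 3370
  evening shift: 320 × 8.6 = 2752
  night shift: 60 × 40.5 = 2430
  weekend shift: 220 × 6 = 1320
Adjusted estimate = 9872 / 700 = 14.1029 → 14.1%.

14.1%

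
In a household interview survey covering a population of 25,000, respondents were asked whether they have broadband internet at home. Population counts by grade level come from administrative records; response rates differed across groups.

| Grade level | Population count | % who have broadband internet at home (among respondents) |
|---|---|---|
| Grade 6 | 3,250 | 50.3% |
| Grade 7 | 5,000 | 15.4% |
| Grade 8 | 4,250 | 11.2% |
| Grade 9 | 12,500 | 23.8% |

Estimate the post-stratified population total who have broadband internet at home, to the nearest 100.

Apply each group's respondent rate to its population count:
  Grade 6: 3,250 × 50.3% = 1634.75
  Grade 7: 5,000 × 15.4% = 770
  Grade 8: 4,250 × 11.2% = 476
  Grade 9: 12,500 × 23.8% = 2975
Estimated total = 5855.75 → 5,900.

5,900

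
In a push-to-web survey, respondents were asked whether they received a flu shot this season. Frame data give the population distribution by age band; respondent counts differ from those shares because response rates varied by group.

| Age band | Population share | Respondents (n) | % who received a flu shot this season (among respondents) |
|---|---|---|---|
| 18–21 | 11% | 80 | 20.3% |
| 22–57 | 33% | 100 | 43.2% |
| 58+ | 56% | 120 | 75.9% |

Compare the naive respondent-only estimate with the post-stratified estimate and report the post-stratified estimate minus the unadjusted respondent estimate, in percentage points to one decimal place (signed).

+8.8 percentage points

Unadjusted (pooled respondent) estimate weights by respondent counts:
  (80/300)×20.3 + (100/300)×43.2 + (120/300)×75.9 = 50.1733%
Post-stratifying to population shares instead:
  0.11×20.3 + 0.33×43.2 + 0.56×75.9 = 58.993%
Difference = 58.993 − 50.1733 = 8.8197 pp.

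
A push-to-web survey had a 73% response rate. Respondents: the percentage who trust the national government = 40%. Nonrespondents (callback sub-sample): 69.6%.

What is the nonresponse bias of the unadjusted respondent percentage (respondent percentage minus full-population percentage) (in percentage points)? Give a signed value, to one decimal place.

Nonresponse fraction = 1 − 0.73 = 0.27.
Bias = (nonresponse fraction) × (respondent percentage − nonrespondent percentage)
     = 0.27 × (40 − 69.6) = 0.27 × -29.6 = -7.992.

-8.0 percentage points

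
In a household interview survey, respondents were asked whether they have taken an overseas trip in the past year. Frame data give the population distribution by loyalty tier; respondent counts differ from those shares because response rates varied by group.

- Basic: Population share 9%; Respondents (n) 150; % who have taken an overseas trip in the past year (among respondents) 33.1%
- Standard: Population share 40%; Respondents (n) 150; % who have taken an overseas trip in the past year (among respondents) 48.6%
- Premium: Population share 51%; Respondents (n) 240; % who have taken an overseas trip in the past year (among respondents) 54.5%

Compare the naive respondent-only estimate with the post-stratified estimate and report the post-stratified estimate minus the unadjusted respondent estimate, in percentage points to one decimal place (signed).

+3.3 percentage points

Naive respondent-only estimate (weights = respondent counts):
  (150/540)×33.1 + (150/540)×48.6 + (240/540)×54.5 = 46.9167%
Post-stratifying to population shares instead:
  0.09×33.1 + 0.4×48.6 + 0.51×54.5 = 50.214%
Difference = 50.214 − 46.9167 = 3.2973 pp.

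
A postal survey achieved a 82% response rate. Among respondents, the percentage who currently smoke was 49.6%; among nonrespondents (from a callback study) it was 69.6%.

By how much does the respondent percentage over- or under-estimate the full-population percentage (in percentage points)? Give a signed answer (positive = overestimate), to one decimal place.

Nonresponse fraction = 1 − 0.82 = 0.18.
Bias = (nonresponse fraction) × (respondent percentage − nonrespondent percentage)
     = 0.18 × (49.6 − 69.6) = 0.18 × -20 = -3.6.

-3.6 percentage points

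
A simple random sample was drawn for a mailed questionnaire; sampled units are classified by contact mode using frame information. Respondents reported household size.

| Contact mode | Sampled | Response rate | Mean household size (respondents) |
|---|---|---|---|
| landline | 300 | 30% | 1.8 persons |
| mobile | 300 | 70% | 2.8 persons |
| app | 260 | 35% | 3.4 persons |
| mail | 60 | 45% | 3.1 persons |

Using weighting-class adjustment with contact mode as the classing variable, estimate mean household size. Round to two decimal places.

2.66

Inverse-response-rate weighting restores each class to its sampled count, so class totals weight by n_sampled:
  landline: 300 × 1.8 = 540
  mobile: 300 × 2.8 = 840
  app: 260 × 3.4 = 884
  mail: 60 × 3.1 = 186
Adjusted estimate = 2450 / 920 = 2.66304 → 2.66.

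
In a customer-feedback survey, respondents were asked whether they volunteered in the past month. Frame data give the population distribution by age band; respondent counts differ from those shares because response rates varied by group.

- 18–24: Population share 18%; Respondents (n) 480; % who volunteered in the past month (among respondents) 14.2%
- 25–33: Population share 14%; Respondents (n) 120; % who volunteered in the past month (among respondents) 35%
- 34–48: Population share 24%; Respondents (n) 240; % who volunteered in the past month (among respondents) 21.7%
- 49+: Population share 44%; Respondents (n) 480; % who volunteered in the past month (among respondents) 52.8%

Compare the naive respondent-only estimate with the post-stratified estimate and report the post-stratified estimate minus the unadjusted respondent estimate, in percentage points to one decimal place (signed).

+4.4 percentage points

Unadjusted (pooled respondent) estimate weights by respondent counts:
  (480/1320)×14.2 + (120/1320)×35 + (240/1320)×21.7 + (480/1320)×52.8 = 31.4909%
Post-stratified estimate weights by population shares:
  0.18×14.2 + 0.14×35 + 0.24×21.7 + 0.44×52.8 = 35.896%
Difference = 35.896 − 31.4909 = 4.4051 pp.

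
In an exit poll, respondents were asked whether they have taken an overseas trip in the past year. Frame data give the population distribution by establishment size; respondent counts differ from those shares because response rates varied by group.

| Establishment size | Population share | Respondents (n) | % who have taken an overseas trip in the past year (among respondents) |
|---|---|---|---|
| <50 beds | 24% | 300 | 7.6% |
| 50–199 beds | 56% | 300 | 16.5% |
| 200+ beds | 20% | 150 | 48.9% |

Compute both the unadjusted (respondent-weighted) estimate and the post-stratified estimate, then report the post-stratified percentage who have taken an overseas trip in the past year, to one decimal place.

Unadjusted (pooled respondent) estimate weights by respondent counts:
  (300/750)×7.6 + (300/750)×16.5 + (150/750)×48.9 = 19.42%
Reweighting by population establishment size shares:
  0.24×7.6 + 0.56×16.5 + 0.2×48.9 = 20.844%

20.8%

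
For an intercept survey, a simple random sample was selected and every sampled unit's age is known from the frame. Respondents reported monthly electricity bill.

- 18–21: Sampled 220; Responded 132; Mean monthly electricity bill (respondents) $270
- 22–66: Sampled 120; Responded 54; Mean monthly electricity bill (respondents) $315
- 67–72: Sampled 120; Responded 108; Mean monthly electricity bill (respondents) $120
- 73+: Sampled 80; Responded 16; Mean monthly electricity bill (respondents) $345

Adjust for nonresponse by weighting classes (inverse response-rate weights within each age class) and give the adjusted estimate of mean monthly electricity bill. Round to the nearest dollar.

$258

Class response rates: 18–21 132/220 = 60%, 22–66 54/120 = 45%, 67–72 108/120 = 90%, 73+ 16/80 = 20%.
With weight = n_sampled/n_responded per class, the weighted class total is n_sampled:
  18–21: 220 × 270 = 59,400
  22–66: 120 × 315 = 37,800
  67–72: 120 × 120 = 14,400
  73+: 80 × 345 = 27,600
Adjusted estimate = 139,200 / 540 = 257.778 → $258.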